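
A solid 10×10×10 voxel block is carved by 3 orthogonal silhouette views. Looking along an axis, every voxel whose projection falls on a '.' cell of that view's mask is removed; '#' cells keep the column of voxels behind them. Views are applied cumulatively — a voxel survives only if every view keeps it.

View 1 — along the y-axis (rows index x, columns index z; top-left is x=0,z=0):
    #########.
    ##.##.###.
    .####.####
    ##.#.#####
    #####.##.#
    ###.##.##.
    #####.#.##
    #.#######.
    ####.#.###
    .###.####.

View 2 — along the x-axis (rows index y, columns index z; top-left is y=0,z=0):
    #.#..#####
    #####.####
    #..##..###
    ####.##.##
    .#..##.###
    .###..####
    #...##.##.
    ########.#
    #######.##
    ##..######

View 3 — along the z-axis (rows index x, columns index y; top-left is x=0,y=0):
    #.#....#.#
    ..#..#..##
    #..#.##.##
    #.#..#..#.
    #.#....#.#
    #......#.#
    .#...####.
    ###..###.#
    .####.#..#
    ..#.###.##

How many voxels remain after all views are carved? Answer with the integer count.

initial block: 10^3 = 1000
after view 1 [y-axis, 78 of 100 cells solid] → remaining = 780
after view 2 [x-axis, 74 of 100 cells solid] → remaining = 574
after view 3 [z-axis, 49 of 100 cells solid] → remaining = 281

281 voxels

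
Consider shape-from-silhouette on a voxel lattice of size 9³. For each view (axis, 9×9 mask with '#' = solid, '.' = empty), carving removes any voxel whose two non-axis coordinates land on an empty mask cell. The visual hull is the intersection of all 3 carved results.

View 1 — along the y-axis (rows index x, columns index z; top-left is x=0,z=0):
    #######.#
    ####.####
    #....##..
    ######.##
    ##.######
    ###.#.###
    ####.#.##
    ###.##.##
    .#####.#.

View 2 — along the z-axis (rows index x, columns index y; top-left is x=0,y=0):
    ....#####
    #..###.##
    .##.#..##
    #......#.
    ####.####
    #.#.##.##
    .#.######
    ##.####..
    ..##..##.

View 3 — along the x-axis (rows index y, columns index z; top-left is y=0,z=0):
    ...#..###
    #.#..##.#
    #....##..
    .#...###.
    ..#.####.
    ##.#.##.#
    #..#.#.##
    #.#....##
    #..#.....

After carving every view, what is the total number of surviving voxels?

start: 9×9×9 = 729 voxels
carve view 1 (along y, XZ-mask fill 62/81): 558 voxels remain
carve view 2 (along z, XY-mask fill 49/81): 340 voxels remain
carve view 3 (along x, YZ-mask fill 38/81): 165 voxels remain

|visual hull| = 165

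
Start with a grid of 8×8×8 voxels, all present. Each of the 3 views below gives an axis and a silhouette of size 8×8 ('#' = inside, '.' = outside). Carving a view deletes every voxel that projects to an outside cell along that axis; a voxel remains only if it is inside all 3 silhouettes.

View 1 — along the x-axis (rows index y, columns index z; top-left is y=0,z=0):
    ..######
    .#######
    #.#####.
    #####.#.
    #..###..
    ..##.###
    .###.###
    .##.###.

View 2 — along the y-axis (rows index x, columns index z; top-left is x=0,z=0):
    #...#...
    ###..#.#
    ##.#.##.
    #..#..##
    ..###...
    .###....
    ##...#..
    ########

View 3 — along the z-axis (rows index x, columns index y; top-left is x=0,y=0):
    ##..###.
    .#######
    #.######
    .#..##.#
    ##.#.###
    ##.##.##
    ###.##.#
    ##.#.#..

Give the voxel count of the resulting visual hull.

voxel count = 122

full grid |V| = 512
  1. axis=0 (YZ plane), |mask|=45  ⇒  voxels=360
  2. axis=1 (XZ plane), |mask|=33  ⇒  voxels=180
  3. axis=2 (XY plane), |mask|=45  ⇒  voxels=122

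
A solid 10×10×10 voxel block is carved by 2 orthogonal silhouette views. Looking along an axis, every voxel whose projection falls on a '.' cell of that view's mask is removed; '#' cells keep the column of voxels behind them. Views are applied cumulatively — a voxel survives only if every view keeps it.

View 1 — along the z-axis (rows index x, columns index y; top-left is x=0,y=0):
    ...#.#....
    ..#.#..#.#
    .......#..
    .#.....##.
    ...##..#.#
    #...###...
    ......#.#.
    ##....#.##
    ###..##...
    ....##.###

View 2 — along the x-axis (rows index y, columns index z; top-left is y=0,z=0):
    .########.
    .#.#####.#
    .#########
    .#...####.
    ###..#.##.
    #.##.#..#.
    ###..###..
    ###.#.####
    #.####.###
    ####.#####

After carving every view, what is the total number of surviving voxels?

initial block: 10^3 = 1000
  1. axis=2 (XY plane), |mask|=35  ⇒  voxels=350
  2. axis=0 (YZ plane), |mask|=71  ⇒  voxels=249

249 voxels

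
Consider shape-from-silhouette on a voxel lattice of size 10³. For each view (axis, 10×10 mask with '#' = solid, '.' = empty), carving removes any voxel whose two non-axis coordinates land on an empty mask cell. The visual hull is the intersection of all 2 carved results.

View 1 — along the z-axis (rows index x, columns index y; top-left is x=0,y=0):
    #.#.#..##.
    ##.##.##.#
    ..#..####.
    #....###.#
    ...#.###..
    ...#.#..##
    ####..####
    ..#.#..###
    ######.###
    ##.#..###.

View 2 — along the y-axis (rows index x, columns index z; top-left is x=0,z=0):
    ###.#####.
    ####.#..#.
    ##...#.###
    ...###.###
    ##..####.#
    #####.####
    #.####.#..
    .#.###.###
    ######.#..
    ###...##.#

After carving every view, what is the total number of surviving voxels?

remaining voxels: 388

start: 10×10×10 = 1000 voxels
after view 1 [z-axis, 58 of 100 cells solid] → remaining = 580
after view 2 [y-axis, 68 of 100 cells solid] → remaining = 388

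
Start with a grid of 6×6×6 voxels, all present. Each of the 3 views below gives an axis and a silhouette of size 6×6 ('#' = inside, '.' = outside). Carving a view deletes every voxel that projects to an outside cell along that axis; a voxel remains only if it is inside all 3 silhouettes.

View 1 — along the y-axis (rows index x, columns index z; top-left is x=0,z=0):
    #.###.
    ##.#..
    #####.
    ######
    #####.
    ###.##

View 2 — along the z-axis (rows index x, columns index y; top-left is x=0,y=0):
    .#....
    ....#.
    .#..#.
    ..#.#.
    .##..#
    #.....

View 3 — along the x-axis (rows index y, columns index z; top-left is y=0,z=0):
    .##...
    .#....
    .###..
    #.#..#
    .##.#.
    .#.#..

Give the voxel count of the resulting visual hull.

before carving: 216 voxels (6×6×6)
carve view 1 (along y, XZ-mask fill 28/36): 168 voxels remain
carve view 2 (along z, XY-mask fill 10/36): 49 voxels remain
carve view 3 (along x, YZ-mask fill 14/36): 19 voxels remain

remaining voxels: 19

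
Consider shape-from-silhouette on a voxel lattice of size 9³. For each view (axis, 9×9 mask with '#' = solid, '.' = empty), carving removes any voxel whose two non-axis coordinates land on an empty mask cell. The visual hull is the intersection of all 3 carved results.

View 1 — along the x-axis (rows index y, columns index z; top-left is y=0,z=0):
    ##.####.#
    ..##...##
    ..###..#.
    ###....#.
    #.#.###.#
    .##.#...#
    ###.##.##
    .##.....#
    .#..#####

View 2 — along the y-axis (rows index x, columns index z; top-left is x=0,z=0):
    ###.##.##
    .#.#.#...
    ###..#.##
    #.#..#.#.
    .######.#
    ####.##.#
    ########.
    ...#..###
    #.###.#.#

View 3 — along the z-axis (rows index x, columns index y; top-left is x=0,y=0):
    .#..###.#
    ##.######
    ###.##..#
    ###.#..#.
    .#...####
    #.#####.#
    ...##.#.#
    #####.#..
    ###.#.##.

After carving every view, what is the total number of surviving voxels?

voxel count = 169

start: 9×9×9 = 729 voxels
carve view 1 (along x, YZ-mask fill 45/81): 405 voxels remain
carve view 2 (along y, XZ-mask fill 52/81): 261 voxels remain
carve view 3 (along z, XY-mask fill 52/81): 169 voxels remain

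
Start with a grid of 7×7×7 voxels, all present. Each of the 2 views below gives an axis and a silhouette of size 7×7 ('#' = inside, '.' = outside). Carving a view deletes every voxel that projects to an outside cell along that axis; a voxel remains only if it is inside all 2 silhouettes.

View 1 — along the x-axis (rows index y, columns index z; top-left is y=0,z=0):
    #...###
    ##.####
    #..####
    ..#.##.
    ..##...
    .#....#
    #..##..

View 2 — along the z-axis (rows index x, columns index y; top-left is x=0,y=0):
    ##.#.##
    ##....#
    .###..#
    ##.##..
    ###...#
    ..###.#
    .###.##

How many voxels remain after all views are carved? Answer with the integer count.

voxel count = 113

full grid |V| = 343
  1. axis=0 (YZ plane), |mask|=25  ⇒  voxels=175
  2. axis=2 (XY plane), |mask|=29  ⇒  voxels=113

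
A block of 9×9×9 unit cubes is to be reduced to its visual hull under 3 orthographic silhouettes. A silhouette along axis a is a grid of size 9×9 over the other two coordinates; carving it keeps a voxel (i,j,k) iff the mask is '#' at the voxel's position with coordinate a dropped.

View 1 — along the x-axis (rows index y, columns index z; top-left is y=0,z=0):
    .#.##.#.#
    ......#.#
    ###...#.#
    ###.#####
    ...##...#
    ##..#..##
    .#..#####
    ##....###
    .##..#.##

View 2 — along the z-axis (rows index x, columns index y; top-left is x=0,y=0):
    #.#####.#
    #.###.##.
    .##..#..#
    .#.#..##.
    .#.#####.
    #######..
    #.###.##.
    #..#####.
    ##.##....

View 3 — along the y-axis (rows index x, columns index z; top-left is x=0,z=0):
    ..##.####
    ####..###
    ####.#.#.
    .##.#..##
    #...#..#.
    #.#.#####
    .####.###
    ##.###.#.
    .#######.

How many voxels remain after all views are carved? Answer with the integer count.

|visual hull| = 171

before carving: 729 voxels (9×9×9)
[1] x-view keeps 44 columns → grid now 396
[2] z-view keeps 50 columns → grid now 252
[3] y-view keeps 54 columns → grid now 171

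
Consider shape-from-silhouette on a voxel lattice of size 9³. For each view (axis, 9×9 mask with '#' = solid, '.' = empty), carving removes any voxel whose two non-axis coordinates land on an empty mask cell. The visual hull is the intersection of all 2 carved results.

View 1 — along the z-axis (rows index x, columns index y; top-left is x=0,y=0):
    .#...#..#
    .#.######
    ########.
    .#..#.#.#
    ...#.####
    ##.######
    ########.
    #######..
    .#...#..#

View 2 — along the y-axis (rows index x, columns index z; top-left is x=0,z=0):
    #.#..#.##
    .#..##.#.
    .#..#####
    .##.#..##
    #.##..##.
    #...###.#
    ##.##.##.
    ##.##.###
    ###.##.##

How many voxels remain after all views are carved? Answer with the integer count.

|visual hull| = 294

full grid |V| = 729
carve view 1 (along z, XY-mask fill 53/81): 477 voxels remain
carve view 2 (along y, XZ-mask fill 50/81): 294 voxels remain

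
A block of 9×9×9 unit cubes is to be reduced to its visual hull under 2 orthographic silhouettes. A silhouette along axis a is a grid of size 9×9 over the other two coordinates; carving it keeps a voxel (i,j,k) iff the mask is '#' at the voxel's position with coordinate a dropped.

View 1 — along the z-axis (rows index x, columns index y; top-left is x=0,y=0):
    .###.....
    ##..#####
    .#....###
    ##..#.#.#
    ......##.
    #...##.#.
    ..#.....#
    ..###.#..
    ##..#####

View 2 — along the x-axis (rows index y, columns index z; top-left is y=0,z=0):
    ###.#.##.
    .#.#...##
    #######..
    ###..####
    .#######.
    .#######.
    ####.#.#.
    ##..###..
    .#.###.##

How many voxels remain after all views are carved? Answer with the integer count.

|visual hull| = 226

full grid |V| = 729
[1] z-view keeps 38 columns → grid now 342
[2] x-view keeps 55 columns → grid now 226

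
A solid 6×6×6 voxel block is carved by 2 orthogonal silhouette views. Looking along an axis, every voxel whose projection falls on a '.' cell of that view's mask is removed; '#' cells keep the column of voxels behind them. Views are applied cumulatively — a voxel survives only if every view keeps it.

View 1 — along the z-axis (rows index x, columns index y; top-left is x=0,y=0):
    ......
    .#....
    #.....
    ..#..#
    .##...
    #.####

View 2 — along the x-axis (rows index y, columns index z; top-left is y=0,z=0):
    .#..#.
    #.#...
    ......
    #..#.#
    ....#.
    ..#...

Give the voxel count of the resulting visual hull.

start: 6×6×6 = 216 voxels
step 1: project along z, AND mask (11/36) → |grid| = 66
step 2: project along x, AND mask (9/36) → |grid| = 14

|visual hull| = 14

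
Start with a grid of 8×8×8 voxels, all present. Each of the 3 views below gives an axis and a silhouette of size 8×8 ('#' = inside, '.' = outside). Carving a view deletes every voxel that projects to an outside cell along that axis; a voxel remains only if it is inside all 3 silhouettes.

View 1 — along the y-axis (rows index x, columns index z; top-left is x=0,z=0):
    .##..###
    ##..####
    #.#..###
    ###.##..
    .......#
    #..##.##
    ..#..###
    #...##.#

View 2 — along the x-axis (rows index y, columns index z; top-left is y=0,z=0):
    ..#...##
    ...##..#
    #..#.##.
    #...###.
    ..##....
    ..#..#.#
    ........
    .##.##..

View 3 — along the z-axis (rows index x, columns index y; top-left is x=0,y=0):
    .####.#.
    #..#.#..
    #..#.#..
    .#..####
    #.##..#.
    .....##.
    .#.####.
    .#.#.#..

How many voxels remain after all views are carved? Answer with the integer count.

voxel count = 47

full grid |V| = 512
step 1: project along y, AND mask (35/64) → |grid| = 280
step 2: project along x, AND mask (23/64) → |grid| = 104
step 3: project along z, AND mask (30/64) → |grid| = 47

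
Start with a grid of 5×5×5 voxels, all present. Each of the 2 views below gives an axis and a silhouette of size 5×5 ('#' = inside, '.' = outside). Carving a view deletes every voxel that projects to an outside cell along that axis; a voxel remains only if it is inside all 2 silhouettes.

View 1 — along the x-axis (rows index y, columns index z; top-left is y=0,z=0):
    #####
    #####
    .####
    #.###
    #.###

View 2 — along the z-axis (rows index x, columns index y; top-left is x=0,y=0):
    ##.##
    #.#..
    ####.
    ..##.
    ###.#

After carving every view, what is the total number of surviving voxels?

71 voxels

full grid |V| = 125
carve view 1 (along x, YZ-mask fill 22/25): 110 voxels remain
carve view 2 (along z, XY-mask fill 16/25): 71 voxels remain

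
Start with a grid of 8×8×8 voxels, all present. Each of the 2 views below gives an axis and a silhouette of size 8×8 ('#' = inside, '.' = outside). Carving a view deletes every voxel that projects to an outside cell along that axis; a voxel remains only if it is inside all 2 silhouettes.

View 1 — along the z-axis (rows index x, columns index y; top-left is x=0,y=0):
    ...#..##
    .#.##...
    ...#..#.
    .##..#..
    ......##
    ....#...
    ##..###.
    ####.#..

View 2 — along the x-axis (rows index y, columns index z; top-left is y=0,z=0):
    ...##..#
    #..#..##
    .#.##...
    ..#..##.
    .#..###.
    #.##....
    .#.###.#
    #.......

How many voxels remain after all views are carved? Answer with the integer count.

83 voxels

before carving: 512 voxels (8×8×8)
carve view 1 (along z, XY-mask fill 24/64): 192 voxels remain
carve view 2 (along x, YZ-mask fill 26/64): 83 voxels remain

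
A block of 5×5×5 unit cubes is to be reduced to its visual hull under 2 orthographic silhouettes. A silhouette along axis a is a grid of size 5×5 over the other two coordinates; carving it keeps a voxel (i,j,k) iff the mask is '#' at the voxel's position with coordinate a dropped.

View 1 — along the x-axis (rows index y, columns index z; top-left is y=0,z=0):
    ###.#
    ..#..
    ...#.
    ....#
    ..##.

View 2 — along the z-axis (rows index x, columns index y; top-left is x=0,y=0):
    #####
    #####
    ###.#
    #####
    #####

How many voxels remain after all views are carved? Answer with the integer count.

initial block: 5^3 = 125
V1 x: intersect with YZ mask (9 set) -- 45 left
V2 z: intersect with XY mask (24 set) -- 44 left

remaining voxels: 44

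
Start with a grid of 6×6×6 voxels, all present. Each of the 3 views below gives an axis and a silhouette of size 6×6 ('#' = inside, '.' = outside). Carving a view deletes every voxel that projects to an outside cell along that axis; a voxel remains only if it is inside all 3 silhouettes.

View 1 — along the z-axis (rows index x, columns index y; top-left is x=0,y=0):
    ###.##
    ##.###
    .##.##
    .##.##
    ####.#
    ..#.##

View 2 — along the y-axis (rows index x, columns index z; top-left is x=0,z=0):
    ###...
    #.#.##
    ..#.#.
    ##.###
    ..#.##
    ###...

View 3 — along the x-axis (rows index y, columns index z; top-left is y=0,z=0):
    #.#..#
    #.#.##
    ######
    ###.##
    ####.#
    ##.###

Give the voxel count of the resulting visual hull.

initial block: 6^3 = 216
carve view 1 (along z, XY-mask fill 26/36): 156 voxels remain
carve view 2 (along y, XZ-mask fill 20/36): 87 voxels remain
carve view 3 (along x, YZ-mask fill 28/36): 73 voxels remain

|visual hull| = 73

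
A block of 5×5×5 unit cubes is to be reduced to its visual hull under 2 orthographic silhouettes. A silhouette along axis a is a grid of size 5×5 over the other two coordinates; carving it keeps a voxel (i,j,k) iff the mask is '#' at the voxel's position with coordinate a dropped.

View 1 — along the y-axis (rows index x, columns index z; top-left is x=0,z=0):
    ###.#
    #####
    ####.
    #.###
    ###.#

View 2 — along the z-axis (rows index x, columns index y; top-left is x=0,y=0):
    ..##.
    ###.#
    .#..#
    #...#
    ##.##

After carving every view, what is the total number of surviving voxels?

before carving: 125 voxels (5×5×5)
[1] y-view keeps 21 columns → grid now 105
[2] z-view keeps 14 columns → grid now 60

voxel count = 60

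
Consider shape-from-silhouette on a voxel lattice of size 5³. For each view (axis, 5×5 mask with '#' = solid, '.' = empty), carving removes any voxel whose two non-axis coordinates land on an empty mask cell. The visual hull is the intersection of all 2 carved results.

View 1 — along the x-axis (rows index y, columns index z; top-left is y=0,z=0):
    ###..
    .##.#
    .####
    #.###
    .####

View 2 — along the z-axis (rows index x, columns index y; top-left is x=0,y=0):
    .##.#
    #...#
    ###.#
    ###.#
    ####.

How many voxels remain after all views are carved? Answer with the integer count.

before carving: 125 voxels (5×5×5)
after view 1 [x-axis, 18 of 25 cells solid] → remaining = 90
after view 2 [z-axis, 17 of 25 cells solid] → remaining = 60

60 voxels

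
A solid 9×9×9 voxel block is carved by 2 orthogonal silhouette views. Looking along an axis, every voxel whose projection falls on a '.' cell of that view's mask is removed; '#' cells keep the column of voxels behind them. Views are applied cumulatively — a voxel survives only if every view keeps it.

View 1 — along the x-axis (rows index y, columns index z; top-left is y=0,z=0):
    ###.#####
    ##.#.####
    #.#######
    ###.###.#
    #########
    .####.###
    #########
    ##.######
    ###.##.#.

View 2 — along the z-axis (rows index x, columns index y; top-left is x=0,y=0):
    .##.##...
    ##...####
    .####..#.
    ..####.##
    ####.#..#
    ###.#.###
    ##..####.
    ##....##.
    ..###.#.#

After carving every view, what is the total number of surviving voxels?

initial block: 9^3 = 729
after view 1 [x-axis, 69 of 81 cells solid] → remaining = 621
after view 2 [z-axis, 49 of 81 cells solid] → remaining = 377

remaining voxels: 377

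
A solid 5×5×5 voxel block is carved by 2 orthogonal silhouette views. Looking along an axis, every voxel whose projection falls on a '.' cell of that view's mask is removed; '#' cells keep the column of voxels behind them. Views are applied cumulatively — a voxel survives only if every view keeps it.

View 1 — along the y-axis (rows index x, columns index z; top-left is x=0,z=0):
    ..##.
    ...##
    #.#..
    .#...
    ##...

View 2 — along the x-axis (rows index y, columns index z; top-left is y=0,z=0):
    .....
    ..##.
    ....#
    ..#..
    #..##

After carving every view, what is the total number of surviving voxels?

initial block: 5^3 = 125
carve view 1 (along y, XZ-mask fill 9/25): 45 voxels remain
carve view 2 (along x, YZ-mask fill 7/25): 12 voxels remain

12 voxels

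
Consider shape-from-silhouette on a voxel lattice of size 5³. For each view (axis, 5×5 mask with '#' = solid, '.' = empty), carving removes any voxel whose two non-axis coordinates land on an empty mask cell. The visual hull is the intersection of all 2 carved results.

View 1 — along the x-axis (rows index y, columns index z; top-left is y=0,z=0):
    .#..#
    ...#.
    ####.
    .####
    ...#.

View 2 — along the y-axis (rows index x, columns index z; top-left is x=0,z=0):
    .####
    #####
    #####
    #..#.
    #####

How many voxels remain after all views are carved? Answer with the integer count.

remaining voxels: 52

initial block: 5^3 = 125
carve view 1 (along x, YZ-mask fill 12/25): 60 voxels remain
carve view 2 (along y, XZ-mask fill 21/25): 52 voxels remain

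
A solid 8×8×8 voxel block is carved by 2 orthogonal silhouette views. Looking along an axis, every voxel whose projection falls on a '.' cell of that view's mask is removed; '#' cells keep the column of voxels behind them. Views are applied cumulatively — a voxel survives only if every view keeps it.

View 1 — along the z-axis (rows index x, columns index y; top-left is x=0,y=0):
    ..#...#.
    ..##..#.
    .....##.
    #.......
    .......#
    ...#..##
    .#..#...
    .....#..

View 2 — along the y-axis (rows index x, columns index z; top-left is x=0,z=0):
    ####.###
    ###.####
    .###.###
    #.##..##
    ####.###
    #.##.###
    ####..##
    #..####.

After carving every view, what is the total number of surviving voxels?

remaining voxels: 94

initial block: 8^3 = 512
after view 1 [z-axis, 15 of 64 cells solid] → remaining = 120
after view 2 [y-axis, 49 of 64 cells solid] → remaining = 94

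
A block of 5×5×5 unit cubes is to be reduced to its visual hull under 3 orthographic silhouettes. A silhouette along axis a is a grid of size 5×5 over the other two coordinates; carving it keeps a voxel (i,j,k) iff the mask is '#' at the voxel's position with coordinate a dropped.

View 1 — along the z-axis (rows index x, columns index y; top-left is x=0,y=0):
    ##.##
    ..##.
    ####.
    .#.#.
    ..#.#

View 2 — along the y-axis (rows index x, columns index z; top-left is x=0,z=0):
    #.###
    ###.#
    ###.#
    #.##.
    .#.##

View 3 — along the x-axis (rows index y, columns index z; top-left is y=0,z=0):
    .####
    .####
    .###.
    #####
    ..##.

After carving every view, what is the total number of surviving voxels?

voxel count = 38

before carving: 125 voxels (5×5×5)
carve view 1 (along z, XY-mask fill 14/25): 70 voxels remain
carve view 2 (along y, XZ-mask fill 18/25): 52 voxels remain
carve view 3 (along x, YZ-mask fill 18/25): 38 voxels remain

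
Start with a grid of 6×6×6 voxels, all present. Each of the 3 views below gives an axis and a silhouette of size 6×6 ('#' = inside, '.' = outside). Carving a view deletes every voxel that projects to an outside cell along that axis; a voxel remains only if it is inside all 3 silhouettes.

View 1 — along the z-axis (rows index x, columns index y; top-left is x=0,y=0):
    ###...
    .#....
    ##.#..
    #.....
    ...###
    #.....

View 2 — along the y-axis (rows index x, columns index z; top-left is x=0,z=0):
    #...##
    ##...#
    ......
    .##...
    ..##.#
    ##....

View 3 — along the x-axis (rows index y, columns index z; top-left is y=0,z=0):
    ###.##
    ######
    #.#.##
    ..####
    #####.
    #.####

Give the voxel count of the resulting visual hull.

remaining voxels: 24

before carving: 216 voxels (6×6×6)
V1 z: intersect with XY mask (12 set) -- 72 left
V2 y: intersect with XZ mask (13 set) -- 25 left
V3 x: intersect with YZ mask (29 set) -- 24 left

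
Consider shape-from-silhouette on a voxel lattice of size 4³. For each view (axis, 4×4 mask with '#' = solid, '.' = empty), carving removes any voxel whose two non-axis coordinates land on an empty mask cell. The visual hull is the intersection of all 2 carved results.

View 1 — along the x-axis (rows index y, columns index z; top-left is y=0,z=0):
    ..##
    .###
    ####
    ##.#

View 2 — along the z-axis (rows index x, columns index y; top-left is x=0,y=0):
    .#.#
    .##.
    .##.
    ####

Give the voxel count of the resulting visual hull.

remaining voxels: 32

start: 4×4×4 = 64 voxels
  1. axis=0 (YZ plane), |mask|=12  ⇒  voxels=48
  2. axis=2 (XY plane), |mask|=10  ⇒  voxels=32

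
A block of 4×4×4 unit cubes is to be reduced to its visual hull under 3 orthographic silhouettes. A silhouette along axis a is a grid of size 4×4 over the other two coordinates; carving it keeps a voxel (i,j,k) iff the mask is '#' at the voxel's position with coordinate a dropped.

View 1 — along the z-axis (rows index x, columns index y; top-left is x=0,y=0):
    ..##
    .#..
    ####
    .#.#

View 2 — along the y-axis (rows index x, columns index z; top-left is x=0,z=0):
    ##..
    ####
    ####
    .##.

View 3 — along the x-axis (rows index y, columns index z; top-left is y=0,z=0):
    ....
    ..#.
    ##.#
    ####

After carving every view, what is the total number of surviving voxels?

|visual hull| = 16

start: 4×4×4 = 64 voxels
  1. axis=2 (XY plane), |mask|=9  ⇒  voxels=36
  2. axis=1 (XZ plane), |mask|=12  ⇒  voxels=28
  3. axis=0 (YZ plane), |mask|=8  ⇒  voxels=16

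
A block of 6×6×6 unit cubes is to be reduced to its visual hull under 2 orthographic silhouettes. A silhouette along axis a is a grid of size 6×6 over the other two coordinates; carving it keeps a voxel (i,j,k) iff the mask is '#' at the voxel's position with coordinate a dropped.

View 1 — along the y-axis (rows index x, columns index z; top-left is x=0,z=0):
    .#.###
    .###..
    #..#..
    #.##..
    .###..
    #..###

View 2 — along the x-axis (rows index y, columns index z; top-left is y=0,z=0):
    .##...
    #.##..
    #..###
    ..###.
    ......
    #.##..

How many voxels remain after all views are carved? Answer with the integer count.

before carving: 216 voxels (6×6×6)
[1] y-view keeps 19 columns → grid now 114
[2] x-view keeps 15 columns → grid now 54

|visual hull| = 54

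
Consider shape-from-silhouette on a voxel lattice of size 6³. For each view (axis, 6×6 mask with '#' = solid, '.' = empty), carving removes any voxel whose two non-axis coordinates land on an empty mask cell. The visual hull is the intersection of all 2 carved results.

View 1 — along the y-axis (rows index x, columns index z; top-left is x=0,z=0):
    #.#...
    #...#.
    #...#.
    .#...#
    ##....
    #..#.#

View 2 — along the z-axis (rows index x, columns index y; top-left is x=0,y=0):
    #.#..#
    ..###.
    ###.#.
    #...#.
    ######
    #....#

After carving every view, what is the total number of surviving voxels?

start: 6×6×6 = 216 voxels
carve view 1 (along y, XZ-mask fill 13/36): 78 voxels remain
carve view 2 (along z, XY-mask fill 20/36): 42 voxels remain

remaining voxels: 42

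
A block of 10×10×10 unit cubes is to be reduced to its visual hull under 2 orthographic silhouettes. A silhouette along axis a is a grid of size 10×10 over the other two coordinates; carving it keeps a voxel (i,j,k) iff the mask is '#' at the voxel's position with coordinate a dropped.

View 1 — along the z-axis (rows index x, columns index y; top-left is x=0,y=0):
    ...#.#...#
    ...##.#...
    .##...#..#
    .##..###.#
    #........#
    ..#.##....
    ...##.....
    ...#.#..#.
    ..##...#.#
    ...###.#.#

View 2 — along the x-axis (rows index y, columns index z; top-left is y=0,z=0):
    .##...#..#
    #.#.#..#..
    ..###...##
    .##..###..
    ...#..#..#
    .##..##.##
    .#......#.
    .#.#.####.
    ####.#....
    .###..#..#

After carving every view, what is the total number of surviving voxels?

full grid |V| = 1000
step 1: project along z, AND mask (35/100) → |grid| = 350
step 2: project along x, AND mask (45/100) → |grid| = 163

voxel count = 163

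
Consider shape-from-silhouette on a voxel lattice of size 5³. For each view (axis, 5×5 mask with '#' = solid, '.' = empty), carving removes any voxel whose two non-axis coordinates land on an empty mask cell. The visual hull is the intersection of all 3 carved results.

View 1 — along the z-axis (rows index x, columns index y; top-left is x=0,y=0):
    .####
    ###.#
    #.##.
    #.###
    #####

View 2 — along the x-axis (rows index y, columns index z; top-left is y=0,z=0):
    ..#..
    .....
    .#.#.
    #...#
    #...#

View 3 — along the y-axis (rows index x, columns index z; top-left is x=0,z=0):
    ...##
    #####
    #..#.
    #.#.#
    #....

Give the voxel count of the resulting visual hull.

voxel count = 17

before carving: 125 voxels (5×5×5)
carve view 1 (along z, XY-mask fill 20/25): 100 voxels remain
carve view 2 (along x, YZ-mask fill 7/25): 30 voxels remain
carve view 3 (along y, XZ-mask fill 13/25): 17 voxels remain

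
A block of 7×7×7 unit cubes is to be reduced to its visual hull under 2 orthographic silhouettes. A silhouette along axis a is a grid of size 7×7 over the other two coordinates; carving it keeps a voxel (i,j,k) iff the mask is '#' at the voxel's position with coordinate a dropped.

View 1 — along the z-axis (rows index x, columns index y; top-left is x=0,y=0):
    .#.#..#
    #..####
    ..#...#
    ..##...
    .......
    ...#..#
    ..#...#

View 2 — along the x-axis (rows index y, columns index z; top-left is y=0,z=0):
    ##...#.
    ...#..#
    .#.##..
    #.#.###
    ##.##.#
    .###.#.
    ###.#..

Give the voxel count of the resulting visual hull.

63 voxels

before carving: 343 voxels (7×7×7)
  1. axis=2 (XY plane), |mask|=16  ⇒  voxels=112
  2. axis=0 (YZ plane), |mask|=26  ⇒  voxels=63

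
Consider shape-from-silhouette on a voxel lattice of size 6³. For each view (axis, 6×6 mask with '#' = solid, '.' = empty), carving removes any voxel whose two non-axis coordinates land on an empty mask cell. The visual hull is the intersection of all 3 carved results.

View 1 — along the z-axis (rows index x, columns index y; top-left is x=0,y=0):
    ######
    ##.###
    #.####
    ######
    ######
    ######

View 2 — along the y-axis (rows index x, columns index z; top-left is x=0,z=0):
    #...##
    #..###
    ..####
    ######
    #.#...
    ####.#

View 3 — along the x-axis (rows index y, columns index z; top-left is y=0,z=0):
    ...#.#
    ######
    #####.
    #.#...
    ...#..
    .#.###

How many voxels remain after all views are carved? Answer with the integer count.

|visual hull| = 73

full grid |V| = 216
step 1: project along z, AND mask (34/36) → |grid| = 204
step 2: project along y, AND mask (24/36) → |grid| = 136
step 3: project along x, AND mask (20/36) → |grid| = 73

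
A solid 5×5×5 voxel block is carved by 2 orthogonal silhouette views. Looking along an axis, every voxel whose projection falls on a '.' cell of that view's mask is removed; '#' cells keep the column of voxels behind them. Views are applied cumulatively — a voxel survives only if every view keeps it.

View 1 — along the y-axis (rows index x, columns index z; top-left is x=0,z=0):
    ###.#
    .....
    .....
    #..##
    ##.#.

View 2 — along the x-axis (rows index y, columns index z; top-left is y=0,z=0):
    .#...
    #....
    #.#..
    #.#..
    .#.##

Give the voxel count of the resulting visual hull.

before carving: 125 voxels (5×5×5)
V1 y: intersect with XZ mask (10 set) -- 50 left
V2 x: intersect with YZ mask (9 set) -- 19 left

voxel count = 19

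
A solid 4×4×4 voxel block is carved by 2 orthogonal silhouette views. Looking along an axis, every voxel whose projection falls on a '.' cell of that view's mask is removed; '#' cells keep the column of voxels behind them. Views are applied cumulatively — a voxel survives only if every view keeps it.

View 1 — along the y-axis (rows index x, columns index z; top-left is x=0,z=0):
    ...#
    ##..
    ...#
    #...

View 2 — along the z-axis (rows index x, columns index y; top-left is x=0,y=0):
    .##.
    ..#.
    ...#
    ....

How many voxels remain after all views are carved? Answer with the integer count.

remaining voxels: 5

start: 4×4×4 = 64 voxels
step 1: project along y, AND mask (5/16) → |grid| = 20
step 2: project along z, AND mask (4/16) → |grid| = 5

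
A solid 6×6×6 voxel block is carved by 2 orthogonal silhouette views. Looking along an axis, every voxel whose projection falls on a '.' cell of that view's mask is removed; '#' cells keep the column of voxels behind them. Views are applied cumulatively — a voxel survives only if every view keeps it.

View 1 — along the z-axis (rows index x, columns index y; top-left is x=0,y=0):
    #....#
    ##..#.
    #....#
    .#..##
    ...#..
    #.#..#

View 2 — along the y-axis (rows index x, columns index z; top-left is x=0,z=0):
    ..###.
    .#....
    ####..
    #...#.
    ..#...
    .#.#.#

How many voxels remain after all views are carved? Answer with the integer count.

initial block: 6^3 = 216
  1. axis=2 (XY plane), |mask|=14  ⇒  voxels=84
  2. axis=1 (XZ plane), |mask|=14  ⇒  voxels=33

33 voxels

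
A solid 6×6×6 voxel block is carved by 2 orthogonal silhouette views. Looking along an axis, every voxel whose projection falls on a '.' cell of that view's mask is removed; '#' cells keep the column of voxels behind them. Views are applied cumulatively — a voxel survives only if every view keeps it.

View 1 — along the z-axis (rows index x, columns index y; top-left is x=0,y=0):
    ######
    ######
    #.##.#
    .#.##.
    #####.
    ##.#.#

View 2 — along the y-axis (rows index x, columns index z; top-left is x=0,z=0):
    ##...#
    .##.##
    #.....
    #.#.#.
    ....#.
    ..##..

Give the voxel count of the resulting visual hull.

start: 6×6×6 = 216 voxels
[1] z-view keeps 28 columns → grid now 168
[2] y-view keeps 14 columns → grid now 68

remaining voxels: 68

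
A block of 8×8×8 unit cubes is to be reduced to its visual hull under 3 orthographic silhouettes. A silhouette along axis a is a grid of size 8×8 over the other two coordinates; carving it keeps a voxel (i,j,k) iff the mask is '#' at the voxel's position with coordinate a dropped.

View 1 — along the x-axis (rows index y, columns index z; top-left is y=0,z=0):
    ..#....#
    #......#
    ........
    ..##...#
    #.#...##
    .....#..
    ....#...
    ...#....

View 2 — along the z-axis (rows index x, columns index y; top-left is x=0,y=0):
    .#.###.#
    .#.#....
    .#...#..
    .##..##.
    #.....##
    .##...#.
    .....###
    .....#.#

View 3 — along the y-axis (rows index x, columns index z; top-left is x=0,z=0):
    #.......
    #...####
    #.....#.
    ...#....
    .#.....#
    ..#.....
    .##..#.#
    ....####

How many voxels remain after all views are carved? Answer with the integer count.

|visual hull| = 9

initial block: 8^3 = 512
carve view 1 (along x, YZ-mask fill 14/64): 112 voxels remain
carve view 2 (along z, XY-mask fill 24/64): 35 voxels remain
carve view 3 (along y, XZ-mask fill 20/64): 9 voxels remain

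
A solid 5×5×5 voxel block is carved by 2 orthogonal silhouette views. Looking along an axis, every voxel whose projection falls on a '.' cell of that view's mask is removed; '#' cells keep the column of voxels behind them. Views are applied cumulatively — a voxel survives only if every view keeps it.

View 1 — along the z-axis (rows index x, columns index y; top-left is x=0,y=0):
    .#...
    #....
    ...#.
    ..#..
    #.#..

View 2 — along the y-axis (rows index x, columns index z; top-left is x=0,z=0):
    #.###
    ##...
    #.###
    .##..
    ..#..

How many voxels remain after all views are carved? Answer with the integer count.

before carving: 125 voxels (5×5×5)
[1] z-view keeps 6 columns → grid now 30
[2] y-view keeps 13 columns → grid now 14

voxel count = 14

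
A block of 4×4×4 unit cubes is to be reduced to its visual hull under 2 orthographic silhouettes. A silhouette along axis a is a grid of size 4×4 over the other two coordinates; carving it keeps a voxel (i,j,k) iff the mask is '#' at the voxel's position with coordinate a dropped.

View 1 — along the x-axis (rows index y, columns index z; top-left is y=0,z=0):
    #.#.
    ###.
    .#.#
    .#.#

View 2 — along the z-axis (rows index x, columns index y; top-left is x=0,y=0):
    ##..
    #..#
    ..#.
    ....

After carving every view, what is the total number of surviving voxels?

initial block: 4^3 = 64
  1. axis=0 (YZ plane), |mask|=9  ⇒  voxels=36
  2. axis=2 (XY plane), |mask|=5  ⇒  voxels=11

remaining voxels: 11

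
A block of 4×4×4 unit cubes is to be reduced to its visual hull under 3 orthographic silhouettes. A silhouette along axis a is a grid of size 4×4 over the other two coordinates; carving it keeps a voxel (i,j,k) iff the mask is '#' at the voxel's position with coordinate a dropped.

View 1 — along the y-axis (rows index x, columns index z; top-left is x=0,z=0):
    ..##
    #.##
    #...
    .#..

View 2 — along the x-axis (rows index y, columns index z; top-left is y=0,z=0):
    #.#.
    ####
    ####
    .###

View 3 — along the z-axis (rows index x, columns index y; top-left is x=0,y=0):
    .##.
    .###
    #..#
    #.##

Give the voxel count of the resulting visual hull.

remaining voxels: 15

start: 4×4×4 = 64 voxels
V1 y: intersect with XZ mask (7 set) -- 28 left
V2 x: intersect with YZ mask (13 set) -- 23 left
V3 z: intersect with XY mask (10 set) -- 15 left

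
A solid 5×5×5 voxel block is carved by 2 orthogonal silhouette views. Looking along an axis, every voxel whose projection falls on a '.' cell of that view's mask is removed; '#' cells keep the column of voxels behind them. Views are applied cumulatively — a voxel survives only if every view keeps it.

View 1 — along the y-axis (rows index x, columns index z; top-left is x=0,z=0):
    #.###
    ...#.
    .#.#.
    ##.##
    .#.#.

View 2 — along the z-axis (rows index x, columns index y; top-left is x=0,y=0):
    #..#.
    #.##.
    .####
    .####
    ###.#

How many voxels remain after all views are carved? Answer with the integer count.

before carving: 125 voxels (5×5×5)
V1 y: intersect with XZ mask (13 set) -- 65 left
V2 z: intersect with XY mask (17 set) -- 43 left

|visual hull| = 43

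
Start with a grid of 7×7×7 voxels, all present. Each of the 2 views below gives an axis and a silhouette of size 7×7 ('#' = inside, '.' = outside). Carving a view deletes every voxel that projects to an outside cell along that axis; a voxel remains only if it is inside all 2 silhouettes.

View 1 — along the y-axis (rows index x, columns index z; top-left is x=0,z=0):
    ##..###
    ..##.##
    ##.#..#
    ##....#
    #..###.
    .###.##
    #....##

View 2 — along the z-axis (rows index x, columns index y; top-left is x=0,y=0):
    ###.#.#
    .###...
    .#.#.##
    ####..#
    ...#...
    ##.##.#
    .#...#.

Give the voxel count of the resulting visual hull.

full grid |V| = 343
step 1: project along y, AND mask (28/49) → |grid| = 196
step 2: project along z, AND mask (25/49) → |grid| = 103

|visual hull| = 103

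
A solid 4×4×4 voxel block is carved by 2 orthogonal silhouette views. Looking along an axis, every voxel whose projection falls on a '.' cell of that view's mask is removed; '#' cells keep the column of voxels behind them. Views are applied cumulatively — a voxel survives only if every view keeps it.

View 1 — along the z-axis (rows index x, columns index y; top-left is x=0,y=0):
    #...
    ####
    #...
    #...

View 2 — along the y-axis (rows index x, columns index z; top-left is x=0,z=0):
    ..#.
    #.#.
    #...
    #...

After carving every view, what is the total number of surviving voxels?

|visual hull| = 11

start: 4×4×4 = 64 voxels
carve view 1 (along z, XY-mask fill 7/16): 28 voxels remain
carve view 2 (along y, XZ-mask fill 5/16): 11 voxels remain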